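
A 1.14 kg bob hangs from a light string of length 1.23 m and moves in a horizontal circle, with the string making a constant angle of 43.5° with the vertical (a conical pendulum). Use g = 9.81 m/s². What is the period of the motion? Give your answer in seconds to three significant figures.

r = L sinθ = 0.8467 m. From T sinθ = mω²r and T cosθ = mg: tanθ = ω²r/g, so ω² = g tanθ / r = g/(L cosθ).
ω = √(g/(L cosθ)) = √(9.81/(1.23 × 0.7254)) = √11.00 = 3.316 rad/s.
Period = 2π/ω = 1.895 s.

1.89 s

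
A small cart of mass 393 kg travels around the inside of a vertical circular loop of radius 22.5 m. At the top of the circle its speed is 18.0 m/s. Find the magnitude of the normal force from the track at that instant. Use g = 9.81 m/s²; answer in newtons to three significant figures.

At the top, both N and the weight mg point inward (toward the centre), so N + mg = mv²/r.
N = m(v²/r − g) = 393 × ((18.0)²/22.5 − 9.81) = 393 × (14.40 − 9.81) = 393 × 4.590 = 1804 N.

1800 N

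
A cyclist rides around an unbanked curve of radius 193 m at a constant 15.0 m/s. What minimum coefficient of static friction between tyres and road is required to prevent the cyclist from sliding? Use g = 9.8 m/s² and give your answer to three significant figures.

Friction provides the centripetal force: μ_s m g = m v²/r, so μ_s = v²/(g r) = (15.00)²/(9.8 × 193) = 225.0/1891 = 0.1190.

0.119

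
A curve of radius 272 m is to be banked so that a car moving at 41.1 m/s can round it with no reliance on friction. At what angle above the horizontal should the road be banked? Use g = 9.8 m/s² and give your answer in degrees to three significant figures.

32.4°

For a frictionless banked turn: horizontally N sinθ = mv²/r and vertically N cosθ = mg.
Dividing: tanθ = v²/(r g) = (41.1)²/(272 × 9.8) = 1689/2666 = 0.6337.
θ = arctan(0.6337) = 32.36°.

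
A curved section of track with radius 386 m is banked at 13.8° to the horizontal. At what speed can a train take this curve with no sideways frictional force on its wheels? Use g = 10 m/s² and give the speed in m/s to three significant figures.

On a frictionless banked curve, N sinθ = mv²/r and N cosθ = mg, so tanθ = v²/(rg).
v = √(r g tanθ) = √(386 × 10.0 × tan 13.8°) = √(386 × 10.0 × 0.2456) = √948.1 = 30.79 m/s.

30.8 m/s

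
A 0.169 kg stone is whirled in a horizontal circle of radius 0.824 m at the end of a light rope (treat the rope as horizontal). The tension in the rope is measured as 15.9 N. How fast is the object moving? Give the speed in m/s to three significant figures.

T = m v²/r ⇒ v = √(T r / m) = √(15.9 × 0.824 / 0.169) = √77.52 = 8.805 m/s.

8.80 m/s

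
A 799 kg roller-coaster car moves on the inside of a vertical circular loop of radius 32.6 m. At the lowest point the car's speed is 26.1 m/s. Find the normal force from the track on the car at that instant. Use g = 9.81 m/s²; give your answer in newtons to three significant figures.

24500 N

At the lowest point, N points up (toward the centre) and the weight mg points down (away from the centre), so the net inward force is N − mg = mv²/r.
N = m(v²/r + g) = 799 × ((26.1)²/32.6 + 9.81) = 799 × (20.90 + 9.81) = 799 × 30.71 = 24530 N.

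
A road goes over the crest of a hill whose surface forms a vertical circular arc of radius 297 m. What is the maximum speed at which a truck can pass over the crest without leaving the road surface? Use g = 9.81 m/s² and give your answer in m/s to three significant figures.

At the crest the centre of the circle is below the truck, so the net downward (centripetal) force is mg − N = mv²/r.
The truck leaves the road when N → 0, giving v_max = √(g r) = √(9.81 × 297) = 53.98 m/s.

54.0 m/s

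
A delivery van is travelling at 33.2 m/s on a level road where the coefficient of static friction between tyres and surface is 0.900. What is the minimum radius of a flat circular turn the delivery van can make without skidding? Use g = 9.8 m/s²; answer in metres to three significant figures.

At the limit, μ_s m g = m v²/r, so r_min = v²/(μ_s g) = (33.2)²/(0.900 × 9.8) = 1102/8.820 = 125.0 m.

125 m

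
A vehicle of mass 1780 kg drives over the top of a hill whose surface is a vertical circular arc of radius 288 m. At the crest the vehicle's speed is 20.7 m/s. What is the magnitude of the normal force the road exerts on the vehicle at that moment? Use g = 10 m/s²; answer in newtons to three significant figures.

At the crest the centripetal acceleration points downward (toward the centre of the arc), so mg − N = mv²/r.
N = m(g − v²/r) = 1780 × (10.0 − (20.7)²/288) = 1780 × (10.0 − 1.488) = 1780 × 8.512 = 15150 N.

15200 N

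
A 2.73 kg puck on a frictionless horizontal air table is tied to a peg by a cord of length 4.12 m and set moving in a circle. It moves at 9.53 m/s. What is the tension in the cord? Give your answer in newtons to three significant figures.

The tension is the only horizontal force, so it supplies the full centripetal force: T = m v²/r = 2.73 × (9.530)²/4.12 = 2.73 × 90.82/4.12 = 60.18 N.

60.2 N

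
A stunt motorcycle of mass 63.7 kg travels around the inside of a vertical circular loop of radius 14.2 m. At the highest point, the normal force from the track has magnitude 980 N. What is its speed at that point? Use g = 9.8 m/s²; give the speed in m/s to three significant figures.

At the top, N + mg = mv²/r, so v = √(r(N/m + g)) = √(14.2 × (980/63.7 + 9.8)) = √(14.2 × 25.18) = √357.6 = 18.91 m/s.

18.9 m/s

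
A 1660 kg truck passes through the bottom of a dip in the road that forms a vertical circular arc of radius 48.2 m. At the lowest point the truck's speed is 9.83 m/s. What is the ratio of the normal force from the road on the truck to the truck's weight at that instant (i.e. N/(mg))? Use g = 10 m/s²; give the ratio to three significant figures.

1.20

At the bottom, N − mg = mv²/r, so N = m(v²/r + g) and N/(mg) = v²/(rg) + 1 = (9.83)²/(48.2 × 10.0) + 1 = 0.2005 + 1 = 1.200.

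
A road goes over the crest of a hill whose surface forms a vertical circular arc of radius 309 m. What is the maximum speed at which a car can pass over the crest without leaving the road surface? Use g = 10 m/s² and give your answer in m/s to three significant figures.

At the crest the centre of the circle is below the car, so the net downward (centripetal) force is mg − N = mv²/r.
The car leaves the road when N → 0, giving v_max = √(g r) = √(10.0 × 309) = 55.59 m/s.

55.6 m/s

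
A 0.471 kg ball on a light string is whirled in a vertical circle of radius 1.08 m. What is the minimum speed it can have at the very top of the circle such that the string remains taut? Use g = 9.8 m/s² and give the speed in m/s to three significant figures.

At the highest point the centre is directly below, so both the weight and T act inward: T + mg = mv²/r.
At minimum speed T → 0, so mg = mv_min²/r ⇒ v_min = √(g r) = √(9.8 × 1.08) = 3.253 m/s.

3.25 m/s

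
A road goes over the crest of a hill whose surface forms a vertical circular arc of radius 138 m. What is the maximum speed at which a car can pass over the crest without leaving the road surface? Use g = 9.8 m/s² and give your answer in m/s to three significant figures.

36.8 m/s

At the crest the centre of the circle is below the car, so the net downward (centripetal) force is mg − N = mv²/r.
The car leaves the road when N → 0, giving v_max = √(g r) = √(9.8 × 138) = 36.77 m/s.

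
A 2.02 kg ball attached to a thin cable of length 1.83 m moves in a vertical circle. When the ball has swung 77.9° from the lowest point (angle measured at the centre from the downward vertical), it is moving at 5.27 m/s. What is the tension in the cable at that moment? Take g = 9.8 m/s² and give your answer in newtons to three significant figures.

Take the radial direction toward the centre of the circle as positive. The component of the weight along the string toward the centre is −mg cos φ (φ measured from the bottom), so Newton's second law along the string gives T − mg cos φ = m v²/r.
cos 77.9° = 0.2096, so T = m(v²/r + g cos φ) = 2.02 × ((5.27)²/1.83 + 9.8 × 0.2096) = 2.02 × (15.18 + (2.054)) = 2.02 × 17.23 = 34.81 N.

34.8 N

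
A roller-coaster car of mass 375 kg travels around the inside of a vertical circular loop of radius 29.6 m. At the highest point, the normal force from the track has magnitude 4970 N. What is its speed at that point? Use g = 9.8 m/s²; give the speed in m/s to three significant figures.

At the top, N + mg = mv²/r, so v = √(r(N/m + g)) = √(29.6 × (4970/375 + 9.8)) = √(29.6 × 23.05) = √682.4 = 26.12 m/s.

26.1 m/s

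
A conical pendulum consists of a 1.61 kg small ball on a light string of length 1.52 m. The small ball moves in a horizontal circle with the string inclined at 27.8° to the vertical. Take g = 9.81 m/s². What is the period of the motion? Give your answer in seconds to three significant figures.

r = L sinθ = 0.7089 m. From T sinθ = mω²r and T cosθ = mg: tanθ = ω²r/g, so ω² = g tanθ / r = g/(L cosθ).
ω = √(g/(L cosθ)) = √(9.81/(1.52 × 0.8846)) = √7.296 = 2.701 rad/s.
Period = 2π/ω = 2.326 s.

2.33 s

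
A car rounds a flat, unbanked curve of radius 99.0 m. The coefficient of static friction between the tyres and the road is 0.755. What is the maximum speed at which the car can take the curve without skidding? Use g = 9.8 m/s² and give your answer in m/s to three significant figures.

Friction provides the centripetal force on a flat curve. At maximum speed it is at its limiting value: μ_s m g = m v²/r.
Mass cancels: v_max = √(μ_s g r) = √(0.755 × 9.8 × 99.0) = √732.5 = 27.06 m/s.

27.1 m/s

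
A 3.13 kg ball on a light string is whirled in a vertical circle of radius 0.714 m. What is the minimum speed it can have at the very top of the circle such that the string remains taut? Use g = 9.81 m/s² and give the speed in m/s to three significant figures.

2.65 m/s

At the highest point the centre is directly below, so both the weight and T act inward: T + mg = mv²/r.
At minimum speed T → 0, so mg = mv_min²/r ⇒ v_min = √(g r) = √(9.81 × 0.714) = 2.647 m/s.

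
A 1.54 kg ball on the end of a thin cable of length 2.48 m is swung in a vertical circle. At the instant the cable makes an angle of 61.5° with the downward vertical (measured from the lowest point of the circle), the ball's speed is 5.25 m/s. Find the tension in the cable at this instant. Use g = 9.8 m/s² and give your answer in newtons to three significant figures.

24.3 N

Take the radial direction toward the centre of the circle as positive. The component of the weight along the string toward the centre is −mg cos φ (φ measured from the bottom), so Newton's second law along the string gives T − mg cos φ = m v²/r.
cos 61.5° = 0.4772, so T = m(v²/r + g cos φ) = 1.54 × ((5.25)²/2.48 + 9.8 × 0.4772) = 1.54 × (11.11 + (4.676)) = 1.54 × 15.79 = 24.32 N.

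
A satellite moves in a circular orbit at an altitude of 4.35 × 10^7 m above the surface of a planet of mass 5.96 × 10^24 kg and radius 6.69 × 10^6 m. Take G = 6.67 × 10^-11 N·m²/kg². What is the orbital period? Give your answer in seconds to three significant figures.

112000 s

r = R + h = 6.69 × 10^6 + 4.35 × 10^7 = 5.019 × 10^7 m. Gravity provides the centripetal force: G M m / r² = m v² / r ⇒ v = √(GM/r) = 2814 m/s.
T = 2πr/v = 2π × 5.019 × 10^7 / 2814 = 112100 s.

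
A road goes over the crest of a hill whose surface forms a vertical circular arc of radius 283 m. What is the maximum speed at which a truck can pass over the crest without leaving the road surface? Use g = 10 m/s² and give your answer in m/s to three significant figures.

At the crest the centre of the circle is below the truck, so the net downward (centripetal) force is mg − N = mv²/r.
The truck leaves the road when N → 0, giving v_max = √(g r) = √(10.0 × 283) = 53.20 m/s.

53.2 m/s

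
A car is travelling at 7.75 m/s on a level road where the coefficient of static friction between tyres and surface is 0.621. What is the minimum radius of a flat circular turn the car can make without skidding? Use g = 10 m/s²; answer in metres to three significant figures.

At the limit, μ_s m g = m v²/r, so r_min = v²/(μ_s g) = (7.75)²/(0.621 × 10.0) = 60.06/6.210 = 9.672 m.

9.67 m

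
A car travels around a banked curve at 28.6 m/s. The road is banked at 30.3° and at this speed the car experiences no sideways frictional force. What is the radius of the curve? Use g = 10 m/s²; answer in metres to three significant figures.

140 m

Frictionless banking: tanθ = v²/(rg), so r = v²/(g tanθ).
r = (28.6)²/(10.0 × tan 30.3°) = 818.0/(10.0 × 0.5844) = 818.0/5.844 = 140.0 m.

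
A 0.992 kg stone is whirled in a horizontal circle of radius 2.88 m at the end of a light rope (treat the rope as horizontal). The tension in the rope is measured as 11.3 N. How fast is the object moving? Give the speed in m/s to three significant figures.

5.73 m/s

T = m v²/r ⇒ v = √(T r / m) = √(11.3 × 2.88 / 0.992) = √32.81 = 5.728 m/s.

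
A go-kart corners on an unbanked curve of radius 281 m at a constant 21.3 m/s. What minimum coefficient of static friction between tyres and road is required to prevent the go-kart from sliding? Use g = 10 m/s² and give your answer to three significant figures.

Friction provides the centripetal force: μ_s m g = m v²/r, so μ_s = v²/(g r) = (21.30)²/(10.0 × 281) = 453.7/2810 = 0.1615.

0.161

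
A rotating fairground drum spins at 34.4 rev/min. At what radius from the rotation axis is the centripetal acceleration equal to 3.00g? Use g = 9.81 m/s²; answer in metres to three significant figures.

2.27 m

ω = 34.4 rev/min × 2π/60 = 3.602 rad/s.
a_c = ω²r = 3.00g ⇒ r = 3.00 × 9.81 / (3.602)² = 29.43/12.98 = 2.268 m.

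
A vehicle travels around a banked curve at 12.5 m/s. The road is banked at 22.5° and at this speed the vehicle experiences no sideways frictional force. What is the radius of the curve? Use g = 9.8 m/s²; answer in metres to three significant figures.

Frictionless banking: tanθ = v²/(rg), so r = v²/(g tanθ).
r = (12.5)²/(9.8 × tan 22.5°) = 156.2/(9.8 × 0.4142) = 156.2/4.059 = 38.49 m.

38.5 m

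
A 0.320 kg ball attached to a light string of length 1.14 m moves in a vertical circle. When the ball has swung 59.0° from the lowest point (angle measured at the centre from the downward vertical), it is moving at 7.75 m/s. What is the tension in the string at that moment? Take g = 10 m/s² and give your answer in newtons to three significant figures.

Take the radial direction toward the centre of the circle as positive. The component of the weight along the string toward the centre is −mg cos φ (φ measured from the bottom), so Newton's second law along the string gives T − mg cos φ = m v²/r.
cos 59.0° = 0.5150, so T = m(v²/r + g cos φ) = 0.320 × ((7.75)²/1.14 + 10.0 × 0.5150) = 0.320 × (52.69 + (5.150)) = 0.320 × 57.84 = 18.51 N.

18.5 N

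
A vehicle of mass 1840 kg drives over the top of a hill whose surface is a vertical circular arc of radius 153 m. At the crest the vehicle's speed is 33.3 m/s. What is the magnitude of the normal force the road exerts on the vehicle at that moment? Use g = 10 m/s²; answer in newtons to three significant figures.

At the crest the centripetal acceleration points downward (toward the centre of the arc), so mg − N = mv²/r.
N = m(g − v²/r) = 1840 × (10.0 − (33.3)²/153) = 1840 × (10.0 − 7.248) = 1840 × 2.752 = 5064 N.

5060 N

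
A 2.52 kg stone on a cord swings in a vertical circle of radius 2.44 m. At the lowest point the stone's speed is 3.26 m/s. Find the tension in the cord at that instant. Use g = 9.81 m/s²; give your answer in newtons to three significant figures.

At the lowest point, T points up (toward the centre) and the weight mg points down (away from the centre), so the net inward force is T − mg = mv²/r.
T = m(v²/r + g) = 2.52 × ((3.26)²/2.44 + 9.81) = 2.52 × (4.356 + 9.81) = 2.52 × 14.17 = 35.70 N.

35.7 N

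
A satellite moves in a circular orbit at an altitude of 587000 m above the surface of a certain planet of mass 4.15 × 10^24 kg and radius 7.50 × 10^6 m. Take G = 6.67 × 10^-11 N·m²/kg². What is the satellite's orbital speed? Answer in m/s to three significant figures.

5850 m/s

Orbital radius r = R + h = 7.50 × 10^6 + 587000 = 8.087 × 10^6 m.
Gravity supplies the centripetal force: G M m / r² = m v² / r, so v = √(GM/r).
v = √(6.67 × 10^-11 × 4.15 × 10^24 / 8.087 × 10^6) = √(3.423 × 10^7) = 5851 m/s.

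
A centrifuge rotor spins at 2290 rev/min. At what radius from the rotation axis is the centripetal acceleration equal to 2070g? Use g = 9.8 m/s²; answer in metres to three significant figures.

0.353 m

ω = 2290 rev/min × 2π/60 = 239.8 rad/s.
a_c = ω²r = 2070g ⇒ r = 2070 × 9.8 / (239.8)² = 20290/57510 = 0.3528 m.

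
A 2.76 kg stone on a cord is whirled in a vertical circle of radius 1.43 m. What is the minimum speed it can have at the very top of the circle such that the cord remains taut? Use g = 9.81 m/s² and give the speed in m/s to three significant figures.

3.75 m/s

At the top, both weight mg and T point toward the centre: T + mg = mv²/r.
At minimum speed T → 0, so mg = mv_min²/r ⇒ v_min = √(g r) = √(9.81 × 1.43) = 3.745 m/s.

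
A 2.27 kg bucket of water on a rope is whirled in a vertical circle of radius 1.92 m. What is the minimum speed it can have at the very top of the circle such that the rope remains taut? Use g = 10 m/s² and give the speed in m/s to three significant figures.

At the highest point the centre is directly below, so both the weight and T act inward: T + mg = mv²/r.
At minimum speed T → 0, so mg = mv_min²/r ⇒ v_min = √(g r) = √(10.0 × 1.92) = 4.382 m/s.

4.38 m/s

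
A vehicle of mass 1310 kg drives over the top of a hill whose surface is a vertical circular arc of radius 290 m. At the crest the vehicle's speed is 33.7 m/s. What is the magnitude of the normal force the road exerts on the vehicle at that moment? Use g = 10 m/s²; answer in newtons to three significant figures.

7970 N

At the crest the centripetal acceleration points downward (toward the centre of the arc), so mg − N = mv²/r.
N = m(g − v²/r) = 1310 × (10.0 − (33.7)²/290) = 1310 × (10.0 − 3.916) = 1310 × 6.084 = 7970 N.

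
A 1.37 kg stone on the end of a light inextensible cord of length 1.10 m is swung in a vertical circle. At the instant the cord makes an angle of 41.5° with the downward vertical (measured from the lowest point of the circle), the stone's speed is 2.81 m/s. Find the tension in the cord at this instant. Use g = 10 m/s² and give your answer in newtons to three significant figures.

20.1 N

Take the radial direction toward the centre of the circle as positive. The component of the weight along the string toward the centre is −mg cos φ (φ measured from the bottom), so Newton's second law along the string gives T − mg cos φ = m v²/r.
cos 41.5° = 0.7490, so T = m(v²/r + g cos φ) = 1.37 × ((2.81)²/1.10 + 10.0 × 0.7490) = 1.37 × (7.178 + (7.490)) = 1.37 × 14.67 = 20.09 N.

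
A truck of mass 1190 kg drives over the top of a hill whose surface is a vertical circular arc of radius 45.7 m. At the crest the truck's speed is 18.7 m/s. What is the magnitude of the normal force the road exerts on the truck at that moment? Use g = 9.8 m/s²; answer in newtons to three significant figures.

At the crest the centripetal acceleration points downward (toward the centre of the arc), so mg − N = mv²/r.
N = m(g − v²/r) = 1190 × (9.8 − (18.7)²/45.7) = 1190 × (9.8 − 7.652) = 1190 × 2.148 = 2556 N.

2560 N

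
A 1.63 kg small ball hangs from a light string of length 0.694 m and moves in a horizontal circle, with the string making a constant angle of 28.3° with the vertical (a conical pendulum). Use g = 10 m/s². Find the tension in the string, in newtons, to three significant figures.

Vertically the bob has no acceleration, so T cosθ = mg.
T = mg/cosθ = 1.63 × 10.0 / cos 28.3° = 16.30/0.8805 = 18.51 N.

18.5 N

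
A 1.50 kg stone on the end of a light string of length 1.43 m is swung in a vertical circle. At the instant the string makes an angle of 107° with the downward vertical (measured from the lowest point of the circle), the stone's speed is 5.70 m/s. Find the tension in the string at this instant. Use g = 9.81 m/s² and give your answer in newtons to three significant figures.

Take the radial direction toward the centre of the circle as positive. The component of the weight along the string toward the centre is −mg cos φ (φ measured from the bottom), so Newton's second law along the string gives T − mg cos φ = m v²/r.
cos 107° = -0.2924, so T = m(v²/r + g cos φ) = 1.50 × ((5.70)²/1.43 + 9.81 × -0.2924) = 1.50 × (22.72 + (-2.868)) = 1.50 × 19.85 = 29.78 N.

29.8 N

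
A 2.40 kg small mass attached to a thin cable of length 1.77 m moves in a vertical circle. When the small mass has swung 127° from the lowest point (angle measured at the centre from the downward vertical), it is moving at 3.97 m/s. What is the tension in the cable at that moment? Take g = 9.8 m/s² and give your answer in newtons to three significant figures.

7.22 N

Take the radial direction toward the centre of the circle as positive. The component of the weight along the string toward the centre is −mg cos φ (φ measured from the bottom), so Newton's second law along the string gives T − mg cos φ = m v²/r.
cos 127° = -0.6018, so T = m(v²/r + g cos φ) = 2.40 × ((3.97)²/1.77 + 9.8 × -0.6018) = 2.40 × (8.904 + (-5.898)) = 2.40 × 3.007 = 7.216 N.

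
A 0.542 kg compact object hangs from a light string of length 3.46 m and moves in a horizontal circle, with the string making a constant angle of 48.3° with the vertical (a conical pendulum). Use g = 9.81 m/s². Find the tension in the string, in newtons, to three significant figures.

Vertically the bob has no acceleration, so T cosθ = mg.
T = mg/cosθ = 0.542 × 9.81 / cos 48.3° = 5.317/0.6652 = 7.993 N.

7.99 N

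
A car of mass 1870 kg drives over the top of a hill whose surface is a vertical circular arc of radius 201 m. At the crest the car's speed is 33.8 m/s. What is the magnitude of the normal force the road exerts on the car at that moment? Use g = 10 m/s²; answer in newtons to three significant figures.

At the crest the centripetal acceleration points downward (toward the centre of the arc), so mg − N = mv²/r.
N = m(g − v²/r) = 1870 × (10.0 − (33.8)²/201) = 1870 × (10.0 − 5.684) = 1870 × 4.316 = 8071 N.

8070 N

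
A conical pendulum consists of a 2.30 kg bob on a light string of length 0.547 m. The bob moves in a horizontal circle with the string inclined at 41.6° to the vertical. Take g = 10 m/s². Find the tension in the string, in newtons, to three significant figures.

30.8 N

Vertically the bob has no acceleration, so T cosθ = mg.
T = mg/cosθ = 2.30 × 10.0 / cos 41.6° = 23.00/0.7478 = 30.76 N.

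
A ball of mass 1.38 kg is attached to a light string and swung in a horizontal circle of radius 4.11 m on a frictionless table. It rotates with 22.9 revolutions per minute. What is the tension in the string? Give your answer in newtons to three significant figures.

ω = 22.9 rev/min × 2π/60 = 2.398 rad/s, so v = ωr = 2.398 × 4.11 = 9.856 m/s.
The tension is the only horizontal force, so it supplies the full centripetal force: T = m v²/r = 1.38 × (9.856)²/4.11 = 1.38 × 97.14/4.11 = 32.62 N.

32.6 N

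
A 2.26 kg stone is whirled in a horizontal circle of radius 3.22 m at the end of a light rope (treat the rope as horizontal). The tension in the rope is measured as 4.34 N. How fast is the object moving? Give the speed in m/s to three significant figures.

2.49 m/s

T = m v²/r ⇒ v = √(T r / m) = √(4.34 × 3.22 / 2.26) = √6.184 = 2.487 m/s.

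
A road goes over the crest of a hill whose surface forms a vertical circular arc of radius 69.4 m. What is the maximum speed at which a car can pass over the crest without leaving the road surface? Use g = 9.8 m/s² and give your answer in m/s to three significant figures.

26.1 m/s

At the crest the centre of the circle is below the car, so the net downward (centripetal) force is mg − N = mv²/r.
The car leaves the road when N → 0, giving v_max = √(g r) = √(9.8 × 69.4) = 26.08 m/s.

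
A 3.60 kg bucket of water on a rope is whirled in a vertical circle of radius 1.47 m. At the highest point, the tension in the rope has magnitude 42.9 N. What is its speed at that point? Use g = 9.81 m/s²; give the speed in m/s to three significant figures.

5.65 m/s

At the top, T + mg = mv²/r, so v = √(r(T/m + g)) = √(1.47 × (42.9/3.60 + 9.81)) = √(1.47 × 21.73) = √31.94 = 5.651 m/s.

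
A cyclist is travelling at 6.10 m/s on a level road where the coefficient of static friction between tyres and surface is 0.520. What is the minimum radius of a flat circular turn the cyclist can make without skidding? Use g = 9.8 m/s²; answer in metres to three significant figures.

7.30 m

At the limit, μ_s m g = m v²/r, so r_min = v²/(μ_s g) = (6.10)²/(0.520 × 9.8) = 37.21/5.096 = 7.302 m.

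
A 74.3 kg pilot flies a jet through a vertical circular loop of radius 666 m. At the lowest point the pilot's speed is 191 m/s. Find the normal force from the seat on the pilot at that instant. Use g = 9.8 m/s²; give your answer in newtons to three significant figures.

4800 N

At the lowest point, N points up (toward the centre) and the weight mg points down (away from the centre), so the net inward force is N − mg = mv²/r.
N = m(v²/r + g) = 74.3 × ((191)²/666 + 9.8) = 74.3 × (54.78 + 9.8) = 74.3 × 64.58 = 4798 N.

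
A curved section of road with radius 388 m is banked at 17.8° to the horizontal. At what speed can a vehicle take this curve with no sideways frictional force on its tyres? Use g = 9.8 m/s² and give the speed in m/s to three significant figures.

On a frictionless banked curve, N sinθ = mv²/r and N cosθ = mg, so tanθ = v²/(rg).
v = √(r g tanθ) = √(388 × 9.8 × tan 17.8°) = √(388 × 9.8 × 0.3211) = √1221 = 34.94 m/s.

34.9 m/s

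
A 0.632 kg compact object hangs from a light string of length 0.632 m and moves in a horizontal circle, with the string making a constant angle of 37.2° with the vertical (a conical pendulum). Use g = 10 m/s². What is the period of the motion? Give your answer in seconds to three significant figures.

r = L sinθ = 0.3821 m. From T sinθ = mω²r and T cosθ = mg: tanθ = ω²r/g, so ω² = g tanθ / r = g/(L cosθ).
ω = √(g/(L cosθ)) = √(10.0/(0.632 × 0.7965)) = √19.86 = 4.457 rad/s.
Period = 2π/ω = 1.410 s.

1.41 s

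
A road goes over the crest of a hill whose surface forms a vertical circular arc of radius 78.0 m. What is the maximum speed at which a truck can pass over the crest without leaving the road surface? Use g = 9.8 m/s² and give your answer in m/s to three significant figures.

27.6 m/s

At the crest the centre of the circle is below the truck, so the net downward (centripetal) force is mg − N = mv²/r.
The truck leaves the road when N → 0, giving v_max = √(g r) = √(9.8 × 78.0) = 27.65 m/s.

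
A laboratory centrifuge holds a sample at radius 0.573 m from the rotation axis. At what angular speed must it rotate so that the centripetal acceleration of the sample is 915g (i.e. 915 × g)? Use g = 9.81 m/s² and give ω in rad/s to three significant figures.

Centripetal acceleration a_c = ω²r. Setting ω²r = 915g:
ω = √(915g / r) = √(915 × 9.81 / 0.573) = √15670 = 125.2 rad/s.

125 rad/s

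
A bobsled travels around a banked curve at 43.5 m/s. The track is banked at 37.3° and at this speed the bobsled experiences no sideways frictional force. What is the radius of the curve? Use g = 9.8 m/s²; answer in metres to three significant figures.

253 m

Frictionless banking: tanθ = v²/(rg), so r = v²/(g tanθ).
r = (43.5)²/(9.8 × tan 37.3°) = 1892/(9.8 × 0.7618) = 1892/7.466 = 253.5 m.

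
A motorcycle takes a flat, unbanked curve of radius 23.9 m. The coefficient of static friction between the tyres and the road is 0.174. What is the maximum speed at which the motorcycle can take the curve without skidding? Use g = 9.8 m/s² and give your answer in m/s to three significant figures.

Friction provides the centripetal force on a flat curve. At maximum speed it is at its limiting value: μ_s m g = m v²/r.
Mass cancels: v_max = √(μ_s g r) = √(0.174 × 9.8 × 23.9) = √40.75 = 6.384 m/s.

6.38 m/s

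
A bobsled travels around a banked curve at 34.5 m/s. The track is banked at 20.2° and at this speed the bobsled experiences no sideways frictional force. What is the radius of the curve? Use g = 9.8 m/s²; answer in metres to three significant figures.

330 m

Frictionless banking: tanθ = v²/(rg), so r = v²/(g tanθ).
r = (34.5)²/(9.8 × tan 20.2°) = 1190/(9.8 × 0.3679) = 1190/3.606 = 330.1 m.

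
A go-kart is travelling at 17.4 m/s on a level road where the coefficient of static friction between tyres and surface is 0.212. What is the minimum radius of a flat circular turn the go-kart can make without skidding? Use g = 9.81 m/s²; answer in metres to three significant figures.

146 m

At the limit, μ_s m g = m v²/r, so r_min = v²/(μ_s g) = (17.4)²/(0.212 × 9.81) = 302.8/2.080 = 145.6 m.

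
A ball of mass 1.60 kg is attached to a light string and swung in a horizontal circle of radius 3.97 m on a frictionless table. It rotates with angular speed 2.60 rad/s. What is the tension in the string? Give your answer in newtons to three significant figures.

v = ωr = 2.60 × 3.97 = 10.32 m/s.
The tension is the only horizontal force, so it supplies the full centripetal force: T = m v²/r = 1.60 × (10.32)²/3.97 = 1.60 × 106.5/3.97 = 42.94 N.

42.9 N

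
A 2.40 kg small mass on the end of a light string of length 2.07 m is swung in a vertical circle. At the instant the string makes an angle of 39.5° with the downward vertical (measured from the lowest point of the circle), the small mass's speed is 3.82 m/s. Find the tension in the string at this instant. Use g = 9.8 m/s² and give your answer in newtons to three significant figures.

35.1 N

Take the radial direction toward the centre of the circle as positive. The component of the weight along the string toward the centre is −mg cos φ (φ measured from the bottom), so Newton's second law along the string gives T − mg cos φ = m v²/r.
cos 39.5° = 0.7716, so T = m(v²/r + g cos φ) = 2.40 × ((3.82)²/2.07 + 9.8 × 0.7716) = 2.40 × (7.049 + (7.562)) = 2.40 × 14.61 = 35.07 N.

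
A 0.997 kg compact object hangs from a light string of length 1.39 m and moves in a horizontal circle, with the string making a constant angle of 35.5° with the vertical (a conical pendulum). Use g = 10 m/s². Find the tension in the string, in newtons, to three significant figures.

Vertically the bob has no acceleration, so T cosθ = mg.
T = mg/cosθ = 0.997 × 10.0 / cos 35.5° = 9.970/0.8141 = 12.25 N.

12.2 N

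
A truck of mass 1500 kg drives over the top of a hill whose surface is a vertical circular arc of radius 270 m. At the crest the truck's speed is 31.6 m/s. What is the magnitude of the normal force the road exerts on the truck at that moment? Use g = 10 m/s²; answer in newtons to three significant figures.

At the crest the centripetal acceleration points downward (toward the centre of the arc), so mg − N = mv²/r.
N = m(g − v²/r) = 1500 × (10.0 − (31.6)²/270) = 1500 × (10.0 − 3.698) = 1500 × 6.302 = 9452 N.

9450 N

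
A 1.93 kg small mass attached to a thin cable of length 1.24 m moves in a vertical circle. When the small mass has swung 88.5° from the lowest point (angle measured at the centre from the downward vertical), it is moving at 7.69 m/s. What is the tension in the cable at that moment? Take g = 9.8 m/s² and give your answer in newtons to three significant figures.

Take the radial direction toward the centre of the circle as positive. The component of the weight along the string toward the centre is −mg cos φ (φ measured from the bottom), so Newton's second law along the string gives T − mg cos φ = m v²/r.
cos 88.5° = 0.02618, so T = m(v²/r + g cos φ) = 1.93 × ((7.69)²/1.24 + 9.8 × 0.02618) = 1.93 × (47.69 + (0.2565)) = 1.93 × 47.95 = 92.54 N.

92.5 N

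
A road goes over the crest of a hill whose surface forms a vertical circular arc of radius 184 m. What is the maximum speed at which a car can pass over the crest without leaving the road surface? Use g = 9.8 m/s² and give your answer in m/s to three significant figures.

At the crest the centre of the circle is below the car, so the net downward (centripetal) force is mg − N = mv²/r.
The car leaves the road when N → 0, giving v_max = √(g r) = √(9.8 × 184) = 42.46 m/s.

42.5 m/s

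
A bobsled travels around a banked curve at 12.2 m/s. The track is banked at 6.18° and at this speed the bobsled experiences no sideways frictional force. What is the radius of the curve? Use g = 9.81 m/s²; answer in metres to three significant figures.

Frictionless banking: tanθ = v²/(rg), so r = v²/(g tanθ).
r = (12.2)²/(9.81 × tan 6.18°) = 148.8/(9.81 × 0.1083) = 148.8/1.062 = 140.1 m.

140 m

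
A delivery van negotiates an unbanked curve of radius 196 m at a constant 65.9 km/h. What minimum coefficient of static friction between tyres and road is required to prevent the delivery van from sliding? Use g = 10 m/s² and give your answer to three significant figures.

0.171

v = 65.9/3.6 = 18.31 m/s.
Friction provides the centripetal force: μ_s m g = m v²/r, so μ_s = v²/(g r) = (18.31)²/(10.0 × 196) = 335.1/1960 = 0.1710.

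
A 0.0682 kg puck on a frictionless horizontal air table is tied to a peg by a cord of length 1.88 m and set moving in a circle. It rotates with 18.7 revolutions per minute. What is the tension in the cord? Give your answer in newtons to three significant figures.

ω = 18.7 rev/min × 2π/60 = 1.958 rad/s, so v = ωr = 1.958 × 1.88 = 3.682 m/s.
The tension is the only horizontal force, so it supplies the full centripetal force: T = m v²/r = 0.0682 × (3.682)²/1.88 = 0.0682 × 13.55/1.88 = 0.4917 N.

0.492 N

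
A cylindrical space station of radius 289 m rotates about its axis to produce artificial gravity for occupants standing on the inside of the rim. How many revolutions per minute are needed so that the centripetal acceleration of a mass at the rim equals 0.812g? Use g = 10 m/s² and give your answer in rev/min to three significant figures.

Require ω²r = 0.812g, so ω = √(0.812 × 10.0/289) = 0.1676 rad/s.
In rev/min: ω × 60/(2π) = 0.1676 × 60/(2π) = 1.601 rev/min.

1.60 rev/min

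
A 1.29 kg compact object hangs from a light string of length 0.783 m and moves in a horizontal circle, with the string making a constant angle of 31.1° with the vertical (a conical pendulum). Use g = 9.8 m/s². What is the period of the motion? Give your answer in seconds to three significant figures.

r = L sinθ = 0.4044 m. From T sinθ = mω²r and T cosθ = mg: tanθ = ω²r/g, so ω² = g tanθ / r = g/(L cosθ).
ω = √(g/(L cosθ)) = √(9.8/(0.783 × 0.8563)) = √14.62 = 3.823 rad/s.
Period = 2π/ω = 1.643 s.

1.64 s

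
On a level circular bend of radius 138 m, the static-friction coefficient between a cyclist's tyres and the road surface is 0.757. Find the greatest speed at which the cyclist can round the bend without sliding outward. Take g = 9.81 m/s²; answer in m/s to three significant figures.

32.0 m/s

Friction provides the centripetal force on a flat curve. At maximum speed it is at its limiting value: μ_s m g = m v²/r.
Mass cancels: v_max = √(μ_s g r) = √(0.757 × 9.81 × 138) = √1025 = 32.01 m/s.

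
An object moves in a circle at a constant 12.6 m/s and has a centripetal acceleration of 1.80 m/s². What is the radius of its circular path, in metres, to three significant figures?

a_c = v²/r ⇒ r = v²/a_c = (12.6)²/1.80 = 158.8/1.80 = 88.20 m.

88.2 m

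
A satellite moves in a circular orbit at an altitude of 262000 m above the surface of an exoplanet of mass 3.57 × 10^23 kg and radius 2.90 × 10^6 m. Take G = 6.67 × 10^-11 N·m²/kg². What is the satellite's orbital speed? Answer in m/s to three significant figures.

Orbital radius r = R + h = 2.90 × 10^6 + 262000 = 3.162 × 10^6 m.
Gravity supplies the centripetal force: G M m / r² = m v² / r, so v = √(GM/r).
v = √(6.67 × 10^-11 × 3.57 × 10^23 / 3.162 × 10^6) = √(7.531 × 10^6) = 2744 m/s.

2740 m/s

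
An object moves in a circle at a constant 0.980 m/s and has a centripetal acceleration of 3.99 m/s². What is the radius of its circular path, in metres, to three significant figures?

a_c = v²/r ⇒ r = v²/a_c = (0.980)²/3.99 = 0.9604/3.99 = 0.2407 m.

0.241 m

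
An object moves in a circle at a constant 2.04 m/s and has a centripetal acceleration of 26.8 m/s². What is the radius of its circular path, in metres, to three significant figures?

a_c = v²/r ⇒ r = v²/a_c = (2.04)²/26.8 = 4.162/26.8 = 0.1553 m.

0.155 m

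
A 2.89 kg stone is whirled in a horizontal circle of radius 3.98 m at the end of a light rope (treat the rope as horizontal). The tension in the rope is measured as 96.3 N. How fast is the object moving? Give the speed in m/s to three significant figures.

T = m v²/r ⇒ v = √(T r / m) = √(96.3 × 3.98 / 2.89) = √132.6 = 11.52 m/s.

11.5 m/s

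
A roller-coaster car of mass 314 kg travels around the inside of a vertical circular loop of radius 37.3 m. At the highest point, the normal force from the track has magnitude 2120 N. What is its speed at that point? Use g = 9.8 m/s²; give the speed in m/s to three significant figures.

24.8 m/s

At the top, N + mg = mv²/r, so v = √(r(N/m + g)) = √(37.3 × (2120/314 + 9.8)) = √(37.3 × 16.55) = √617.4 = 24.85 m/s.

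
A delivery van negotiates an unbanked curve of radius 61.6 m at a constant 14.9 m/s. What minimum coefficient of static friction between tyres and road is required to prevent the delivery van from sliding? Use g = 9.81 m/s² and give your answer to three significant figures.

0.367

Friction provides the centripetal force: μ_s m g = m v²/r, so μ_s = v²/(g r) = (14.90)²/(9.81 × 61.6) = 222.0/604.3 = 0.3674.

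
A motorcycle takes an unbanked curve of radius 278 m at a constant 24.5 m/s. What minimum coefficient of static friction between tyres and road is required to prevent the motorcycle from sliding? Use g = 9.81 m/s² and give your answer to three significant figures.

Friction provides the centripetal force: μ_s m g = m v²/r, so μ_s = v²/(g r) = (24.50)²/(9.81 × 278) = 600.2/2727 = 0.2201.

0.220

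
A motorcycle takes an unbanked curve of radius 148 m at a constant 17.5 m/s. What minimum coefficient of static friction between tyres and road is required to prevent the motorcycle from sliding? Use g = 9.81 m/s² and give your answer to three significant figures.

Friction provides the centripetal force: μ_s m g = m v²/r, so μ_s = v²/(g r) = (17.50)²/(9.81 × 148) = 306.2/1452 = 0.2109.

0.211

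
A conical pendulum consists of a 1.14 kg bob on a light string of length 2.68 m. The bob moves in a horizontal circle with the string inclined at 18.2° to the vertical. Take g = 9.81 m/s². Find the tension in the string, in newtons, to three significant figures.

Vertically the bob has no acceleration, so T cosθ = mg.
T = mg/cosθ = 1.14 × 9.81 / cos 18.2° = 11.18/0.9500 = 11.77 N.

11.8 N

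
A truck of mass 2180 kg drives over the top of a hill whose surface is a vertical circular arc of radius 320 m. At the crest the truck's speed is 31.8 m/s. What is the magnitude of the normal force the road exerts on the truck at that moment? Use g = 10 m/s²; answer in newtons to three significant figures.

14900 N

At the crest the centripetal acceleration points downward (toward the centre of the arc), so mg − N = mv²/r.
N = m(g − v²/r) = 2180 × (10.0 − (31.8)²/320) = 2180 × (10.0 − 3.160) = 2180 × 6.840 = 14910 N.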